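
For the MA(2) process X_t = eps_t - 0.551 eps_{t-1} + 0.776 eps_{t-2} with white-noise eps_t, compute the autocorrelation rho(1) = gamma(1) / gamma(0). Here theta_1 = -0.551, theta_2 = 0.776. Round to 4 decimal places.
\rho(1) = -0.5135

For an MA(q) process with theta_0 = 1, the autocovariance is
  gamma(k) = sigma^2 * sum_{i=0..q-k} theta_i * theta_{i+k},
and rho(k) = gamma(k) / gamma(0). Sigma^2 cancels.
  numerator   = (1)*(-0.551) + (-0.551)*(0.776) = -0.978576.
  denominator = (1)^2 + (-0.551)^2 + (0.776)^2 = 1.905777.
  rho(1) = -0.978576 / 1.905777 = -0.5135.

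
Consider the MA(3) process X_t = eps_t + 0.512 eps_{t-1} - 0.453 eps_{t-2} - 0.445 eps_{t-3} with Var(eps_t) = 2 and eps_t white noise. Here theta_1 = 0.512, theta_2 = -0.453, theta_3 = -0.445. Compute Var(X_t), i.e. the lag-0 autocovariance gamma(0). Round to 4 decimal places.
\gamma(0) = 3.3308

For an MA(q) process X_t = eps_t + sum_i theta_i eps_{t-i} with
Var(eps_t) = sigma^2, the variance is
  gamma(0) = sigma^2 * (1 + sum_i theta_i^2).
  sum_i theta_i^2 = (0.512)^2 + (-0.453)^2 + (-0.445)^2 = 0.262144 + 0.205209 + 0.198025 = 0.665378.
  gamma(0) = 2 * (1 + 0.665378) = 2 * 1.665378 = 3.330756, which rounds to 3.3308.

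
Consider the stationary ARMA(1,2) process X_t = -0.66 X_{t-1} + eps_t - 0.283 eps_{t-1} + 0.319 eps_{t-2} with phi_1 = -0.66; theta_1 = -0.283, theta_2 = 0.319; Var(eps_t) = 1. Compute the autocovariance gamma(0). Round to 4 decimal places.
\gamma(0) = 3.4594

Multiply the model equation by X_{t-k} and take expectations. With theta_0 = psi_0 = 1 and psi_j the MA(infinity) weights, this gives
  gamma(k) - sum_i phi_i gamma(k-i) = c_k,
  c_k = sigma^2 * sum_{j=k..q} theta_j psi_{j-k}   (c_k = 0 for k > q),
using gamma(-m) = gamma(m).
psi-weights needed (psi_j = theta_j + sum_i phi_i psi_{j-i}):
  psi_1 = theta_1 + phi_1 = -0.283 + (-0.66) = -0.943
  psi_2 = theta_2 + phi_1 psi_1 = 0.319 + (-0.66)(-0.943) = 0.94138
Right-hand sides:
  c_0 = sigma^2 (1 + theta_1 psi_1 + theta_2 psi_2) = 1 * (1 + (-0.283)(-0.943) + (0.319)(0.94138)) = 1 * 1.567169 = 1.567169
  c_1 = sigma^2 (theta_1 + theta_2 psi_1) = 1 * (-0.283 + (0.319)(-0.943)) = -0.583817
  c_2 = sigma^2 theta_2 = 1 * (0.319) = 0.319
Equations for k = 0 and k = 1 (AR order 1):
  gamma(0) = phi_1 gamma(1) + c_0
  gamma(1) = phi_1 gamma(0) + c_1
Substituting the second into the first: gamma(0) (1 - phi_1^2) = c_0 + phi_1 c_1, so
  gamma(0) = (c_0 + phi_1 c_1) / (1 - phi_1^2) = (1.567169 + (-0.66)(-0.583817)) / (1 - (-0.66)^2) = 1.952488 / 0.5644 = 3.459405.
Therefore gamma(0) = 3.4594 (to 4 decimal places).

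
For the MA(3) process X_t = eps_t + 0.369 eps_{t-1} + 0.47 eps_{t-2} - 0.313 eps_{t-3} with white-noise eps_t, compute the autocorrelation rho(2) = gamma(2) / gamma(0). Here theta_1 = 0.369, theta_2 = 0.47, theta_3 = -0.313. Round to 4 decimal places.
\rho(2) = 0.2436

For an MA(q) process with theta_0 = 1, the autocovariance is
  gamma(k) = sigma^2 * sum_{i=0..q-k} theta_i * theta_{i+k},
and rho(k) = gamma(k) / gamma(0). Sigma^2 cancels.
  numerator   = (1)*(0.47) + (0.369)*(-0.313) = 0.354503.
  denominator = (1)^2 + (0.369)^2 + (0.47)^2 + (-0.313)^2 = 1.45503.
  rho(2) = 0.354503 / 1.45503 = 0.2436.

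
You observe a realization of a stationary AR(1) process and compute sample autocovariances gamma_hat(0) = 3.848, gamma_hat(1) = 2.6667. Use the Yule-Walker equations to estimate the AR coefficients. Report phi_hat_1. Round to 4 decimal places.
\hat\phi_{1} = 0.6930

The Yule-Walker equations for an AR(p) process read, in matrix form,
  Gamma_p phi = r_p,   with   (Gamma_p)_{ij} = gamma(|i - j|),
                       (r_p)_i = gamma(i),   i,j = 1..p.
Substitute the sample gammas (Toeplitz matrix and right-hand side of size 1):
  Gamma_p = [[3.848]]
  r_p     = [2.6667]
With p = 1 this is the single equation gamma(0) phi_1 = gamma(1):
  phi_hat_1 = gamma(1) / gamma(0) = 2.6667 / 3.848 = 0.6930.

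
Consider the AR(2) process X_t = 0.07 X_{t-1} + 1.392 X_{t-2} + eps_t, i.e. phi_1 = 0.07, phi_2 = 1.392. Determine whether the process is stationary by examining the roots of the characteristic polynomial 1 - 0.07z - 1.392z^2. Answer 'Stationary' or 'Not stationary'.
\text{Not stationary}

The AR(p) characteristic polynomial is P(z) = 1 - 0.07z - 1.392z^2.
Stationarity requires all roots to lie outside the unit circle, i.e. |z| > 1 for every root.
Set 1 + (-0.07) z + (-1.392) z^2 = 0, i.e. a z^2 + b z + c = 0 with a = -1.392, b = -0.07, c = 1.
Discriminant D = b^2 - 4ac = (-0.07)^2 - 4*(-1.392)*1 = 0.0049 - (-5.568) = 5.5729.
D >= 0, so the roots are real: z = (-b +/- sqrt(D)) / (2a) = (0.07 +/- 2.360699) / (-2.784).
  z_1 = (0.07 + 2.360699) / (-2.784) = -0.8731,   |z_1| = 0.8731.
  z_2 = (0.07 - 2.360699) / (-2.784) = 0.8228,   |z_2| = 0.8228.
Moduli of all roots: 0.8731, 0.8228.
All moduli strictly greater than 1? No.
Verdict: Not stationary.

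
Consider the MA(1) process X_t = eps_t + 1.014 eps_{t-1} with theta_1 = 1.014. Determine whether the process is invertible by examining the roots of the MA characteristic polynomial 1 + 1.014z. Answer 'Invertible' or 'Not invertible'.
\text{Not invertible}

The MA(q) characteristic polynomial is P(z) = 1 + 1.014z.
Invertibility requires all roots to lie outside the unit circle, i.e. |z| > 1 for every root.
This is linear in z: 1 + (1.014) z = 0  =>  z = -1/(1.014) = -0.986193,  |z| = 0.986193.
Moduli of all roots: 0.9862.
All moduli strictly greater than 1? No.
Verdict: Not invertible.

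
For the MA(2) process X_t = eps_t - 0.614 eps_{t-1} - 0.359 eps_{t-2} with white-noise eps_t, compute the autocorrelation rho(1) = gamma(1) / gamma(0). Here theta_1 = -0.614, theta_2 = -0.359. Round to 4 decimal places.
\rho(1) = -0.2614

For an MA(q) process with theta_0 = 1, the autocovariance is
  gamma(k) = sigma^2 * sum_{i=0..q-k} theta_i * theta_{i+k},
and rho(k) = gamma(k) / gamma(0). Sigma^2 cancels.
  numerator   = (1)*(-0.614) + (-0.614)*(-0.359) = -0.393574.
  denominator = (1)^2 + (-0.614)^2 + (-0.359)^2 = 1.505877.
  rho(1) = -0.393574 / 1.505877 = -0.2614.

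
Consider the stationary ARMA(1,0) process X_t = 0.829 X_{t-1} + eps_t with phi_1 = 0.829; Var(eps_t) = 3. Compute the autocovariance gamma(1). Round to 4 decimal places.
\gamma(1) = 7.9518

Multiply the model equation by X_{t-k} and take expectations. With theta_0 = psi_0 = 1 and psi_j the MA(infinity) weights, this gives
  gamma(k) - sum_i phi_i gamma(k-i) = c_k,
  c_k = sigma^2 * sum_{j=k..q} theta_j psi_{j-k}   (c_k = 0 for k > q),
using gamma(-m) = gamma(m).
Pure AR (q = 0): c_0 = sigma^2 = 3, c_k = 0 for k >= 1.
Equations for k = 0 and k = 1 (AR order 1):
  gamma(0) = phi_1 gamma(1) + c_0
  gamma(1) = phi_1 gamma(0) + c_1
Substituting the second into the first: gamma(0) (1 - phi_1^2) = c_0 + phi_1 c_1, so
  gamma(0) = c_0 / (1 - phi_1^2) = 3 / (1 - (0.829)^2) = 3 / 0.312759 = 9.59205.
  gamma(1) = phi_1 gamma(0) = (0.829)(9.59205) = 7.95181.
Therefore gamma(1) = 7.9518 (to 4 decimal places).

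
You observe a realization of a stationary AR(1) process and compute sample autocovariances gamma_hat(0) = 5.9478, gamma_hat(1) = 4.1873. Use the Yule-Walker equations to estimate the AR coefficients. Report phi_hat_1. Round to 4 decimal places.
\hat\phi_{1} = 0.7040

The Yule-Walker equations for an AR(p) process read, in matrix form,
  Gamma_p phi = r_p,   with   (Gamma_p)_{ij} = gamma(|i - j|),
                       (r_p)_i = gamma(i),   i,j = 1..p.
Substitute the sample gammas (Toeplitz matrix and right-hand side of size 1):
  Gamma_p = [[5.9478]]
  r_p     = [4.1873]
With p = 1 this is the single equation gamma(0) phi_1 = gamma(1):
  phi_hat_1 = gamma(1) / gamma(0) = 4.1873 / 5.9478 = 0.7040.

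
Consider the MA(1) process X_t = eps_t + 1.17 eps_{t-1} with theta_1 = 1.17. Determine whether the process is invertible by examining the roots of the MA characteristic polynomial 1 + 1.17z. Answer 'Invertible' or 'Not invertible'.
\text{Not invertible}

The MA(q) characteristic polynomial is P(z) = 1 + 1.17z.
Invertibility requires all roots to lie outside the unit circle, i.e. |z| > 1 for every root.
This is linear in z: 1 + (1.17) z = 0  =>  z = -1/(1.17) = -0.854701,  |z| = 0.854701.
Moduli of all roots: 0.8547.
All moduli strictly greater than 1? No.
Verdict: Not invertible.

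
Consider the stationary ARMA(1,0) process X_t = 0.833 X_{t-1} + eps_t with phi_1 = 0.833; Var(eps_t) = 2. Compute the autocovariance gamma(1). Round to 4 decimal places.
\gamma(1) = 5.4425

Multiply the model equation by X_{t-k} and take expectations. With theta_0 = psi_0 = 1 and psi_j the MA(infinity) weights, this gives
  gamma(k) - sum_i phi_i gamma(k-i) = c_k,
  c_k = sigma^2 * sum_{j=k..q} theta_j psi_{j-k}   (c_k = 0 for k > q),
using gamma(-m) = gamma(m).
Pure AR (q = 0): c_0 = sigma^2 = 2, c_k = 0 for k >= 1.
Equations for k = 0 and k = 1 (AR order 1):
  gamma(0) = phi_1 gamma(1) + c_0
  gamma(1) = phi_1 gamma(0) + c_1
Substituting the second into the first: gamma(0) (1 - phi_1^2) = c_0 + phi_1 c_1, so
  gamma(0) = c_0 / (1 - phi_1^2) = 2 / (1 - (0.833)^2) = 2 / 0.306111 = 6.533578.
  gamma(1) = phi_1 gamma(0) = (0.833)(6.533578) = 5.44247.
Therefore gamma(1) = 5.4425 (to 4 decimal places).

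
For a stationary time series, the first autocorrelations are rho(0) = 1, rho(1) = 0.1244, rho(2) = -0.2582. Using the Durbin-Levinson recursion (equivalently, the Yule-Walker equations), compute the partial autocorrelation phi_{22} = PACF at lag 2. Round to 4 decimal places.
\phi_{22} = -0.2780

The PACF at lag k is phi_{kk}, the last component of the solution
to the Yule-Walker system G_k phi = r_k where
  (G_k)_{ij} = rho(|i - j|), (r_k)_i = rho(i), i,j = 1..k.
Equivalently, Durbin-Levinson gives phi_{kk} iteratively:
  phi_{11} = rho(1)
  phi_{kk} = [rho(k) - sum_{j=1..k-1} phi_{k-1,j} rho(k-j)]
            / [1 - sum_{j=1..k-1} phi_{k-1,j} rho(j)],
  phi_{k,j} = phi_{k-1,j} - phi_{kk} phi_{k-1,k-j},  j = 1..k-1.
Step k = 1:
  phi_11 = rho(1) = 0.1244.
Step k = 2:
  phi_22 = [rho(2) - phi_11 rho(1)] / [1 - phi_11 rho(1)] = [-0.2582 - (0.1244)(0.1244)] / [1 - (0.1244)(0.1244)]
         = -0.27367536 / 0.98452464 = -0.278.
Therefore phi_{22} = -0.2780.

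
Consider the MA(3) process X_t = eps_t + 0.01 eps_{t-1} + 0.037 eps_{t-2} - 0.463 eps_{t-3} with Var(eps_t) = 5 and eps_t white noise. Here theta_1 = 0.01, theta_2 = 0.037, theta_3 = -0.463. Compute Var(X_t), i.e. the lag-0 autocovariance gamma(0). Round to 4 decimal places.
\gamma(0) = 6.0792

For an MA(q) process X_t = eps_t + sum_i theta_i eps_{t-i} with
Var(eps_t) = sigma^2, the variance is
  gamma(0) = sigma^2 * (1 + sum_i theta_i^2).
  sum_i theta_i^2 = (0.01)^2 + (0.037)^2 + (-0.463)^2 = 0.0001 + 0.001369 + 0.214369 = 0.215838.
  gamma(0) = 5 * (1 + 0.215838) = 5 * 1.215838 = 6.07919, which rounds to 6.0792.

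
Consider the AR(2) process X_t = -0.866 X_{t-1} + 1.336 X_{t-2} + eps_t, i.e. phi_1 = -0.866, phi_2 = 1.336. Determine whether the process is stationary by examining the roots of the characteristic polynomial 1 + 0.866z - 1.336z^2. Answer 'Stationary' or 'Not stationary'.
\text{Not stationary}

The AR(p) characteristic polynomial is P(z) = 1 + 0.866z - 1.336z^2.
Stationarity requires all roots to lie outside the unit circle, i.e. |z| > 1 for every root.
Set 1 + (0.866) z + (-1.336) z^2 = 0, i.e. a z^2 + b z + c = 0 with a = -1.336, b = 0.866, c = 1.
Discriminant D = b^2 - 4ac = (0.866)^2 - 4*(-1.336)*1 = 0.749956 - (-5.344) = 6.093956.
D >= 0, so the roots are real: z = (-b +/- sqrt(D)) / (2a) = (-0.866 +/- 2.468594) / (-2.672).
  z_1 = (-0.866 + 2.468594) / (-2.672) = -0.5998,   |z_1| = 0.5998.
  z_2 = (-0.866 - 2.468594) / (-2.672) = 1.248,   |z_2| = 1.248.
Moduli of all roots: 0.5998, 1.2480.
All moduli strictly greater than 1? No.
Verdict: Not stationary.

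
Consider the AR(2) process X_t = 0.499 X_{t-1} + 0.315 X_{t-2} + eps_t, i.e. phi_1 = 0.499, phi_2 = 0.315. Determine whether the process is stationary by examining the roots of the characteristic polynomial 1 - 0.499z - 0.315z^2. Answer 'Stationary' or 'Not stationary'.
\text{Stationary}

The AR(p) characteristic polynomial is P(z) = 1 - 0.499z - 0.315z^2.
Stationarity requires all roots to lie outside the unit circle, i.e. |z| > 1 for every root.
Set 1 + (-0.499) z + (-0.315) z^2 = 0, i.e. a z^2 + b z + c = 0 with a = -0.315, b = -0.499, c = 1.
Discriminant D = b^2 - 4ac = (-0.499)^2 - 4*(-0.315)*1 = 0.249001 - (-1.26) = 1.509001.
D >= 0, so the roots are real: z = (-b +/- sqrt(D)) / (2a) = (0.499 +/- 1.228414) / (-0.63).
  z_1 = (0.499 + 1.228414) / (-0.63) = -2.7419,   |z_1| = 2.7419.
  z_2 = (0.499 - 1.228414) / (-0.63) = 1.1578,   |z_2| = 1.1578.
Moduli of all roots: 2.7419, 1.1578.
All moduli strictly greater than 1? Yes.
Verdict: Stationary.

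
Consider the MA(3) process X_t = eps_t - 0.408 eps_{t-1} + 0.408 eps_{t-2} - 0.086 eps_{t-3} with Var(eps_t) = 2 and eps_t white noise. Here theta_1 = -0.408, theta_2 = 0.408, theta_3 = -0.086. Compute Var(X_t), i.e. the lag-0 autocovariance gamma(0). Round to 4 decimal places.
\gamma(0) = 2.6806

For an MA(q) process X_t = eps_t + sum_i theta_i eps_{t-i} with
Var(eps_t) = sigma^2, the variance is
  gamma(0) = sigma^2 * (1 + sum_i theta_i^2).
  sum_i theta_i^2 = (-0.408)^2 + (0.408)^2 + (-0.086)^2 = 0.166464 + 0.166464 + 0.007396 = 0.340324.
  gamma(0) = 2 * (1 + 0.340324) = 2 * 1.340324 = 2.680648, which rounds to 2.6806.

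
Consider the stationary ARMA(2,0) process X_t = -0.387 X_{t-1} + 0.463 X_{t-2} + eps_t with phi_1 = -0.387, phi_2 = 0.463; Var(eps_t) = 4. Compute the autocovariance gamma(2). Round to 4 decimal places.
\gamma(2) = 7.8591

Multiply the model equation by X_{t-k} and take expectations. With theta_0 = psi_0 = 1 and psi_j the MA(infinity) weights, this gives
  gamma(k) - sum_i phi_i gamma(k-i) = c_k,
  c_k = sigma^2 * sum_{j=k..q} theta_j psi_{j-k}   (c_k = 0 for k > q),
using gamma(-m) = gamma(m).
Pure AR (q = 0): c_0 = sigma^2 = 4, c_k = 0 for k >= 1.
Equations for k = 0, 1, 2 (AR order 2, c_2 = 0):
  (E0) gamma(0) = phi_1 gamma(1) + phi_2 gamma(2) + c_0
  (E1) gamma(1) = phi_1 gamma(0) + phi_2 gamma(1) + c_1
  (E2) gamma(2) = phi_1 gamma(1) + phi_2 gamma(0)
From (E1): gamma(1) = A gamma(0) + B with
  A = phi_1 / (1 - phi_2) = -0.387 / 0.537 = -0.72067,   B = c_1 / (1 - phi_2) = 0 / 0.537 = 0.
Insert (E2) into (E0): gamma(0) (1 - phi_2^2) = phi_1 (1 + phi_2) gamma(1) + c_0.
  phi_1 (1 + phi_2) = (-0.387)(1.463) = -0.566181,   1 - phi_2^2 = 0.785631.
Replace gamma(1) by A gamma(0) + B and collect gamma(0):
  gamma(0) [0.785631 - (-0.566181)(-0.72067)] = c_0 = 4
  gamma(0) * 0.377601 = 4
  gamma(0) = 4 / 0.377601 = 10.593189.
  gamma(1) = A gamma(0) = (-0.72067)(10.593189) = -7.634198.
  gamma(2) = phi_1 gamma(1) + phi_2 gamma(0) = (-0.387)(-7.634198) + (0.463)(10.593189) = 7.859081.
Therefore gamma(2) = 7.8591 (to 4 decimal places).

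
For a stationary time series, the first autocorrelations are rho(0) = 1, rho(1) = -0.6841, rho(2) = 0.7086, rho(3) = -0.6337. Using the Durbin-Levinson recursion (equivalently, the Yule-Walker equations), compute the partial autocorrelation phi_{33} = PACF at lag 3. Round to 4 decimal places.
\phi_{33} = -0.1389

The PACF at lag k is phi_{kk}, the last component of the solution
to the Yule-Walker system G_k phi = r_k where
  (G_k)_{ij} = rho(|i - j|), (r_k)_i = rho(i), i,j = 1..k.
Equivalently, Durbin-Levinson gives phi_{kk} iteratively:
  phi_{11} = rho(1)
  phi_{kk} = [rho(k) - sum_{j=1..k-1} phi_{k-1,j} rho(k-j)]
            / [1 - sum_{j=1..k-1} phi_{k-1,j} rho(j)],
  phi_{k,j} = phi_{k-1,j} - phi_{kk} phi_{k-1,k-j},  j = 1..k-1.
Step k = 1:
  phi_11 = rho(1) = -0.6841.
Step k = 2:
  phi_22 = [rho(2) - phi_11 rho(1)] / [1 - phi_11 rho(1)] = [0.7086 - (-0.6841)(-0.6841)] / [1 - (-0.6841)(-0.6841)]
         = 0.24060719 / 0.53200719 = 0.452263.
  Update: phi_21 = phi_11 - phi_22 phi_11 = -0.6841 - (0.452263)(-0.6841) = -0.374707.
Step k = 3:
  phi_33 = [rho(3) - phi_21 rho(2) - phi_22 rho(1)] / [1 - phi_21 rho(1) - phi_22 rho(2)]
    numerator   = -0.6337 - (-0.374707)(0.7086) - (0.452263)(-0.6841) = -0.05878958
    denominator = 1 - (-0.374707)(-0.6841) - (0.452263)(0.7086) = 0.42318945
  phi_33 = -0.05878958 / 0.42318945 = -0.1389.
Therefore phi_{33} = -0.1389.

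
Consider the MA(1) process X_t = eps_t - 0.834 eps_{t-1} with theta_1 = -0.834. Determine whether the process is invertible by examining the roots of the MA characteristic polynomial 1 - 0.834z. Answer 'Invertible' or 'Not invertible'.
\text{Invertible}

The MA(q) characteristic polynomial is P(z) = 1 - 0.834z.
Invertibility requires all roots to lie outside the unit circle, i.e. |z| > 1 for every root.
This is linear in z: 1 + (-0.834) z = 0  =>  z = -1/(-0.834) = 1.199041,  |z| = 1.199041.
Moduli of all roots: 1.1990.
All moduli strictly greater than 1? Yes.
Verdict: Invertible.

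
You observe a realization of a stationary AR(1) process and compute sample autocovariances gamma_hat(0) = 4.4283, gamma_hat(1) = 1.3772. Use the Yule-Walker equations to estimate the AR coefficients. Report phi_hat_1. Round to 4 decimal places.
\hat\phi_{1} = 0.3110

The Yule-Walker equations for an AR(p) process read, in matrix form,
  Gamma_p phi = r_p,   with   (Gamma_p)_{ij} = gamma(|i - j|),
                       (r_p)_i = gamma(i),   i,j = 1..p.
Substitute the sample gammas (Toeplitz matrix and right-hand side of size 1):
  Gamma_p = [[4.4283]]
  r_p     = [1.3772]
With p = 1 this is the single equation gamma(0) phi_1 = gamma(1):
  phi_hat_1 = gamma(1) / gamma(0) = 1.3772 / 4.4283 = 0.3110.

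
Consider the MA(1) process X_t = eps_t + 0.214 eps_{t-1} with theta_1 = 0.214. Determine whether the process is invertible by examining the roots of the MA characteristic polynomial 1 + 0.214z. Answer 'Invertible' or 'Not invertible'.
\text{Invertible}

The MA(q) characteristic polynomial is P(z) = 1 + 0.214z.
Invertibility requires all roots to lie outside the unit circle, i.e. |z| > 1 for every root.
This is linear in z: 1 + (0.214) z = 0  =>  z = -1/(0.214) = -4.672897,  |z| = 4.672897.
Moduli of all roots: 4.6729.
All moduli strictly greater than 1? Yes.
Verdict: Invertible.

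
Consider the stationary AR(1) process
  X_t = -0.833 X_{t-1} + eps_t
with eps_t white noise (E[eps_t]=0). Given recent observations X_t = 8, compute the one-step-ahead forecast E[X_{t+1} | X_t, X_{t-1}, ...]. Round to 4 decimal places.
E[X_{t+1} \mid \mathcal F_t] = -6.6640

For an AR(p) model X_t = c + sum_i phi_i X_{t-i} + eps_t, the
one-step-ahead conditional mean is
  E[X_{t+1} | X_t, ...] = c + sum_i phi_i X_{t+1-i}.
Substitute known values:
  E[X_{t+1} | ...] = (-0.833) * (8)
                   = -6.6640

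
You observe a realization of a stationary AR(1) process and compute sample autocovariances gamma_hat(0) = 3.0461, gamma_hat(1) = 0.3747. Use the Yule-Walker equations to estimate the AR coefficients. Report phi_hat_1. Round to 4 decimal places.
\hat\phi_{1} = 0.1230

The Yule-Walker equations for an AR(p) process read, in matrix form,
  Gamma_p phi = r_p,   with   (Gamma_p)_{ij} = gamma(|i - j|),
                       (r_p)_i = gamma(i),   i,j = 1..p.
Substitute the sample gammas (Toeplitz matrix and right-hand side of size 1):
  Gamma_p = [[3.0461]]
  r_p     = [0.3747]
With p = 1 this is the single equation gamma(0) phi_1 = gamma(1):
  phi_hat_1 = gamma(1) / gamma(0) = 0.3747 / 3.0461 = 0.1230.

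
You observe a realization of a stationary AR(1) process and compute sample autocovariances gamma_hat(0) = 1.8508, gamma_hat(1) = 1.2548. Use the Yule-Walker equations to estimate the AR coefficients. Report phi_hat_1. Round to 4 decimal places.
\hat\phi_{1} = 0.6780

The Yule-Walker equations for an AR(p) process read, in matrix form,
  Gamma_p phi = r_p,   with   (Gamma_p)_{ij} = gamma(|i - j|),
                       (r_p)_i = gamma(i),   i,j = 1..p.
Substitute the sample gammas (Toeplitz matrix and right-hand side of size 1):
  Gamma_p = [[1.8508]]
  r_p     = [1.2548]
With p = 1 this is the single equation gamma(0) phi_1 = gamma(1):
  phi_hat_1 = gamma(1) / gamma(0) = 1.2548 / 1.8508 = 0.6780.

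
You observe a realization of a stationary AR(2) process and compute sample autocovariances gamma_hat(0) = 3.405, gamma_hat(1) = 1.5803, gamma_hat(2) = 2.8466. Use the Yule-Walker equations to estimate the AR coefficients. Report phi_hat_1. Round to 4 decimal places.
\hat\phi_{1} = 0.0970

The Yule-Walker equations for an AR(p) process read, in matrix form,
  Gamma_p phi = r_p,   with   (Gamma_p)_{ij} = gamma(|i - j|),
                       (r_p)_i = gamma(i),   i,j = 1..p.
Substitute the sample gammas (Toeplitz matrix and right-hand side of size 2):
  Gamma_p = [[3.405, 1.5803], [1.5803, 3.405]]
  r_p     = [1.5803, 2.8466]
Written out:
  3.405 phi_1 + 1.5803 phi_2 = 1.5803
  1.5803 phi_1 + 3.405 phi_2 = 2.8466
Solve by Cramer's rule:
  det = gamma(0)^2 - gamma(1)^2 = (3.405)^2 - (1.5803)^2 = 11.594025 - 2.49734809 = 9.09667691
  phi_hat_1 = [gamma(1) gamma(0) - gamma(1) gamma(2)] / det = [(1.5803)(3.405) - (1.5803)(2.8466)] / 9.09667691 = 0.88243952 / 9.09667691 = 0.097
  phi_hat_2 = [gamma(0) gamma(2) - gamma(1)^2] / det = [(3.405)(2.8466) - (1.5803)^2] / 9.09667691 = 7.19532491 / 9.09667691 = 0.791
So phi_hat = [0.0970, 0.7910].
Therefore phi_hat_1 = 0.0970.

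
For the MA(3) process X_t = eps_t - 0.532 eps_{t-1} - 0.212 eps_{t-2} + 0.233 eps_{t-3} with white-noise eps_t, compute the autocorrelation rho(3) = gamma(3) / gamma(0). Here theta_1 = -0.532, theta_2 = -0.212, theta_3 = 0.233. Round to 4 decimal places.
\rho(3) = 0.1686

For an MA(q) process with theta_0 = 1, the autocovariance is
  gamma(k) = sigma^2 * sum_{i=0..q-k} theta_i * theta_{i+k},
and rho(k) = gamma(k) / gamma(0). Sigma^2 cancels.
  numerator   = (1)*(0.233) = 0.233.
  denominator = (1)^2 + (-0.532)^2 + (-0.212)^2 + (0.233)^2 = 1.382257.
  rho(3) = 0.233 / 1.382257 = 0.1686.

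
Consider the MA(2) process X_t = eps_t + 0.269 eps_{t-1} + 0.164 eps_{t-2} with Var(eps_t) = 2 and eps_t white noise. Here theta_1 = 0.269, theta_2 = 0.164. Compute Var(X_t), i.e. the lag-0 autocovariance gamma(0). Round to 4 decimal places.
\gamma(0) = 2.1985

For an MA(q) process X_t = eps_t + sum_i theta_i eps_{t-i} with
Var(eps_t) = sigma^2, the variance is
  gamma(0) = sigma^2 * (1 + sum_i theta_i^2).
  sum_i theta_i^2 = (0.269)^2 + (0.164)^2 = 0.072361 + 0.026896 = 0.099257.
  gamma(0) = 2 * (1 + 0.099257) = 2 * 1.099257 = 2.198514, which rounds to 2.1985.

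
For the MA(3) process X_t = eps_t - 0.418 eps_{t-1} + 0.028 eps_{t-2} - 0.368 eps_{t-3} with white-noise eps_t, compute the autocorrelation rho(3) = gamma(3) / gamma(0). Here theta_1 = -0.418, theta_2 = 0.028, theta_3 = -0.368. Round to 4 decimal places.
\rho(3) = -0.2807

For an MA(q) process with theta_0 = 1, the autocovariance is
  gamma(k) = sigma^2 * sum_{i=0..q-k} theta_i * theta_{i+k},
and rho(k) = gamma(k) / gamma(0). Sigma^2 cancels.
  numerator   = (1)*(-0.368) = -0.368.
  denominator = (1)^2 + (-0.418)^2 + (0.028)^2 + (-0.368)^2 = 1.310932.
  rho(3) = -0.368 / 1.310932 = -0.2807.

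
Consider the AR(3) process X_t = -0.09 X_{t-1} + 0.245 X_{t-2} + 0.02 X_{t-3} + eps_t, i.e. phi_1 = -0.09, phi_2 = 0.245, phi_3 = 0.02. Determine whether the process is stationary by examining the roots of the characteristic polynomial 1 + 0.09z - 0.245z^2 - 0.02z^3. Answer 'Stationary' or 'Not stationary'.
\text{Stationary}

The AR(p) characteristic polynomial is P(z) = 1 + 0.09z - 0.245z^2 - 0.02z^3.
Stationarity requires all roots to lie outside the unit circle, i.e. |z| > 1 for every root.
Degree 3: look for a simple real root z0 first, then factor out (1 - z/z0) and solve the remaining quadratic.
Testing z0 = -2: P(-2) = 1 + (0.09)(-2) + (-0.245)(-2)^2 + (-0.02)(-2)^3
  = 1 + (-0.18) + (-0.98) + (0.16) = 0.  So z_0 = -2 is a root, |z_0| = 2.
Divide out the factor (1 + 0.5 z) = (1 - z/z0) (since 1/z0 = -0.5):
  P(z) = (1 + 0.5 z)(1 + (-0.41) z + (-0.04) z^2)
  [check: z-coef -0.41 - (-0.5) = 0.09; z^2-coef -0.04 - (-0.5)(-0.41) = -0.245; z^3-coef -(-0.5)(-0.04) = -0.02.]
Remaining roots from the quadratic factor 1 + (-0.41) z + (-0.04) z^2:
  Set 1 + (-0.41) z + (-0.04) z^2 = 0, i.e. a z^2 + b z + c = 0 with a = -0.04, b = -0.41, c = 1.
  Discriminant D = b^2 - 4ac = (-0.41)^2 - 4*(-0.04)*1 = 0.1681 - (-0.16) = 0.3281.
  D >= 0, so the roots are real: z = (-b +/- sqrt(D)) / (2a) = (0.41 +/- 0.5728) / (-0.08).
    z_1 = (0.41 + 0.5728) / (-0.08) = -12.285,   |z_1| = 12.285.
    z_2 = (0.41 - 0.5728) / (-0.08) = 2.035,   |z_2| = 2.035.
Moduli of all roots: 2.0000, 12.2850, 2.0350.
All moduli strictly greater than 1? Yes.
Verdict: Stationary.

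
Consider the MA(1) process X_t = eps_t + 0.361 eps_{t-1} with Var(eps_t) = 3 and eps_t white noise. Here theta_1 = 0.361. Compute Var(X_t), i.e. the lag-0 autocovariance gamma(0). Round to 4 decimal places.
\gamma(0) = 3.3910

For an MA(q) process X_t = eps_t + sum_i theta_i eps_{t-i} with
Var(eps_t) = sigma^2, the variance is
  gamma(0) = sigma^2 * (1 + sum_i theta_i^2).
  sum_i theta_i^2 = (0.361)^2 = 0.130321.
  gamma(0) = 3 * (1 + 0.130321) = 3 * 1.130321 = 3.390963, which rounds to 3.3910.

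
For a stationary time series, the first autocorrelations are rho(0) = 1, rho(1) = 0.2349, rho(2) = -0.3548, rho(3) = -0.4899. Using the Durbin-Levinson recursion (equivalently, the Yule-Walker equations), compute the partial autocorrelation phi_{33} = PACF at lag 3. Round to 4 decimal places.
\phi_{33} = -0.3501

The PACF at lag k is phi_{kk}, the last component of the solution
to the Yule-Walker system G_k phi = r_k where
  (G_k)_{ij} = rho(|i - j|), (r_k)_i = rho(i), i,j = 1..k.
Equivalently, Durbin-Levinson gives phi_{kk} iteratively:
  phi_{11} = rho(1)
  phi_{kk} = [rho(k) - sum_{j=1..k-1} phi_{k-1,j} rho(k-j)]
            / [1 - sum_{j=1..k-1} phi_{k-1,j} rho(j)],
  phi_{k,j} = phi_{k-1,j} - phi_{kk} phi_{k-1,k-j},  j = 1..k-1.
Step k = 1:
  phi_11 = rho(1) = 0.2349.
Step k = 2:
  phi_22 = [rho(2) - phi_11 rho(1)] / [1 - phi_11 rho(1)] = [-0.3548 - (0.2349)(0.2349)] / [1 - (0.2349)(0.2349)]
         = -0.40997801 / 0.94482199 = -0.433921.
  Update: phi_21 = phi_11 - phi_22 phi_11 = 0.2349 - (-0.433921)(0.2349) = 0.336828.
Step k = 3:
  phi_33 = [rho(3) - phi_21 rho(2) - phi_22 rho(1)] / [1 - phi_21 rho(1) - phi_22 rho(2)]
    numerator   = -0.4899 - (0.336828)(-0.3548) - (-0.433921)(0.2349) = -0.2684654
    denominator = 1 - (0.336828)(0.2349) - (-0.433921)(-0.3548) = 0.76692396
  phi_33 = -0.2684654 / 0.76692396 = -0.3501.
Therefore phi_{33} = -0.3501.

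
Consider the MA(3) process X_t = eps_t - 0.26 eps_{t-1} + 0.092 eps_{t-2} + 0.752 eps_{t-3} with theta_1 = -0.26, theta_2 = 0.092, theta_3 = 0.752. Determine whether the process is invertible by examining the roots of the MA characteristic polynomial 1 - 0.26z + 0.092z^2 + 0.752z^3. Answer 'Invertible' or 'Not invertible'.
\text{Invertible}

The MA(q) characteristic polynomial is P(z) = 1 - 0.26z + 0.092z^2 + 0.752z^3.
Invertibility requires all roots to lie outside the unit circle, i.e. |z| > 1 for every root.
Degree 3: look for a simple real root z0 first, then factor out (1 - z/z0) and solve the remaining quadratic.
Testing z0 = -1.25: P(-1.25) = 1 + (-0.26)(-1.25) + (0.092)(-1.25)^2 + (0.752)(-1.25)^3
  = 1 + (0.325) + (0.14375) + (-1.46875) = 0.  So z_0 = -1.25 is a root, |z_0| = 1.25.
Divide out the factor (1 + 0.8 z) = (1 - z/z0) (since 1/z0 = -0.8):
  P(z) = (1 + 0.8 z)(1 + (-1.06) z + (0.94) z^2)
  [check: z-coef -1.06 - (-0.8) = -0.26; z^2-coef 0.94 - (-0.8)(-1.06) = 0.092; z^3-coef -(-0.8)(0.94) = 0.752.]
Remaining roots from the quadratic factor 1 + (-1.06) z + (0.94) z^2:
  Set 1 + (-1.06) z + (0.94) z^2 = 0, i.e. a z^2 + b z + c = 0 with a = 0.94, b = -1.06, c = 1.
  Discriminant D = b^2 - 4ac = (-1.06)^2 - 4*(0.94)*1 = 1.1236 - (3.76) = -2.6364.
  D < 0, so the roots are the complex-conjugate pair z = (-b +/- i sqrt(-D)) / (2a) = 0.5638 +/- 0.8637i.
  For a conjugate pair |z|^2 = z * conj(z) = (product of roots) = c/a = 1/(0.94) = 1.06383, so |z| = sqrt(1.06383) = 1.0314 for both roots.
Moduli of all roots: 1.2500, 1.0314, 1.0314.
All moduli strictly greater than 1? Yes.
Verdict: Invertible.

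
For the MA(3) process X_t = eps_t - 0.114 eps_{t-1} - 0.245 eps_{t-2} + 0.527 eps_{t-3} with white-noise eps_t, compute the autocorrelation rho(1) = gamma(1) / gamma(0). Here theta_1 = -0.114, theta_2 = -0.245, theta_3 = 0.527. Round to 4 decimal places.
\rho(1) = -0.1593

For an MA(q) process with theta_0 = 1, the autocovariance is
  gamma(k) = sigma^2 * sum_{i=0..q-k} theta_i * theta_{i+k},
and rho(k) = gamma(k) / gamma(0). Sigma^2 cancels.
  numerator   = (1)*(-0.114) + (-0.114)*(-0.245) + (-0.245)*(0.527) = -0.215185.
  denominator = (1)^2 + (-0.114)^2 + (-0.245)^2 + (0.527)^2 = 1.35075.
  rho(1) = -0.215185 / 1.35075 = -0.1593.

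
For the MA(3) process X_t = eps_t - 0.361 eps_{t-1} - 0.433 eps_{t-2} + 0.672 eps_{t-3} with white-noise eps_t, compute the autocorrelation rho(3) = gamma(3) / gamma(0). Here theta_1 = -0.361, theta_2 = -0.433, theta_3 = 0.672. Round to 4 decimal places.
\rho(3) = 0.3798

For an MA(q) process with theta_0 = 1, the autocovariance is
  gamma(k) = sigma^2 * sum_{i=0..q-k} theta_i * theta_{i+k},
and rho(k) = gamma(k) / gamma(0). Sigma^2 cancels.
  numerator   = (1)*(0.672) = 0.672.
  denominator = (1)^2 + (-0.361)^2 + (-0.433)^2 + (0.672)^2 = 1.769394.
  rho(3) = 0.672 / 1.769394 = 0.3798.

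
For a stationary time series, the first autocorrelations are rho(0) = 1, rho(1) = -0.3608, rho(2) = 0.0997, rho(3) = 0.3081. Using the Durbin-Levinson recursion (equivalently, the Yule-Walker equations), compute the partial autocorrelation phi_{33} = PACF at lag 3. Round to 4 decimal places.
\phi_{33} = 0.3830

The PACF at lag k is phi_{kk}, the last component of the solution
to the Yule-Walker system G_k phi = r_k where
  (G_k)_{ij} = rho(|i - j|), (r_k)_i = rho(i), i,j = 1..k.
Equivalently, Durbin-Levinson gives phi_{kk} iteratively:
  phi_{11} = rho(1)
  phi_{kk} = [rho(k) - sum_{j=1..k-1} phi_{k-1,j} rho(k-j)]
            / [1 - sum_{j=1..k-1} phi_{k-1,j} rho(j)],
  phi_{k,j} = phi_{k-1,j} - phi_{kk} phi_{k-1,k-j},  j = 1..k-1.
Step k = 1:
  phi_11 = rho(1) = -0.3608.
Step k = 2:
  phi_22 = [rho(2) - phi_11 rho(1)] / [1 - phi_11 rho(1)] = [0.0997 - (-0.3608)(-0.3608)] / [1 - (-0.3608)(-0.3608)]
         = -0.03047664 / 0.86982336 = -0.035038.
  Update: phi_21 = phi_11 - phi_22 phi_11 = -0.3608 - (-0.035038)(-0.3608) = -0.373442.
Step k = 3:
  phi_33 = [rho(3) - phi_21 rho(2) - phi_22 rho(1)] / [1 - phi_21 rho(1) - phi_22 rho(2)]
    numerator   = 0.3081 - (-0.373442)(0.0997) - (-0.035038)(-0.3608) = 0.33269051
    denominator = 1 - (-0.373442)(-0.3608) - (-0.035038)(0.0997) = 0.86875553
  phi_33 = 0.33269051 / 0.86875553 = 0.383.
Therefore phi_{33} = 0.3830.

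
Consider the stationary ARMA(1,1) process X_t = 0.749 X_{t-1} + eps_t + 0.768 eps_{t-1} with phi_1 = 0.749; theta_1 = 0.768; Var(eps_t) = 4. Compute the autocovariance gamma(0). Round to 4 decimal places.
\gamma(0) = 24.9685

Multiply the model equation by X_{t-k} and take expectations. With theta_0 = psi_0 = 1 and psi_j the MA(infinity) weights, this gives
  gamma(k) - sum_i phi_i gamma(k-i) = c_k,
  c_k = sigma^2 * sum_{j=k..q} theta_j psi_{j-k}   (c_k = 0 for k > q),
using gamma(-m) = gamma(m).
psi-weights needed (psi_j = theta_j + sum_i phi_i psi_{j-i}):
  psi_1 = theta_1 + phi_1 = 0.768 + (0.749) = 1.517
Right-hand sides:
  c_0 = sigma^2 (1 + theta_1 psi_1) = 4 * (1 + (0.768)(1.517)) = 4 * 2.165056 = 8.660224
  c_1 = sigma^2 theta_1 = 4 * (0.768) = 3.072
  c_2 = 0
Equations for k = 0 and k = 1 (AR order 1):
  gamma(0) = phi_1 gamma(1) + c_0
  gamma(1) = phi_1 gamma(0) + c_1
Substituting the second into the first: gamma(0) (1 - phi_1^2) = c_0 + phi_1 c_1, so
  gamma(0) = (c_0 + phi_1 c_1) / (1 - phi_1^2) = (8.660224 + (0.749)(3.072)) / (1 - (0.749)^2) = 10.961152 / 0.438999 = 24.968512.
Therefore gamma(0) = 24.9685 (to 4 decimal places).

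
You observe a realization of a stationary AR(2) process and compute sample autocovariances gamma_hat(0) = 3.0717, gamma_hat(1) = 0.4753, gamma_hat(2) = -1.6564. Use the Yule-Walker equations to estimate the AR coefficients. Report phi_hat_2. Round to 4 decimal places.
\hat\phi_{2} = -0.5770

The Yule-Walker equations for an AR(p) process read, in matrix form,
  Gamma_p phi = r_p,   with   (Gamma_p)_{ij} = gamma(|i - j|),
                       (r_p)_i = gamma(i),   i,j = 1..p.
Substitute the sample gammas (Toeplitz matrix and right-hand side of size 2):
  Gamma_p = [[3.0717, 0.4753], [0.4753, 3.0717]]
  r_p     = [0.4753, -1.6564]
Written out:
  3.0717 phi_1 + 0.4753 phi_2 = 0.4753
  0.4753 phi_1 + 3.0717 phi_2 = -1.6564
Solve by Cramer's rule:
  det = gamma(0)^2 - gamma(1)^2 = (3.0717)^2 - (0.4753)^2 = 9.43534089 - 0.22591009 = 9.2094308
  phi_hat_1 = [gamma(1) gamma(0) - gamma(1) gamma(2)] / det = [(0.4753)(3.0717) - (0.4753)(-1.6564)] / 9.2094308 = 2.24726593 / 9.2094308 = 0.244
  phi_hat_2 = [gamma(0) gamma(2) - gamma(1)^2] / det = [(3.0717)(-1.6564) - (0.4753)^2] / 9.2094308 = -5.31387397 / 9.2094308 = -0.577
So phi_hat = [0.2440, -0.5770].
Therefore phi_hat_2 = -0.5770.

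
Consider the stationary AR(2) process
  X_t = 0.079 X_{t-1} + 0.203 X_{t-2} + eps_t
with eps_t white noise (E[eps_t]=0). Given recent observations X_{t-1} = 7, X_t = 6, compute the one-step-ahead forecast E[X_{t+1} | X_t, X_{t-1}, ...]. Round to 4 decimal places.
E[X_{t+1} \mid \mathcal F_t] = 1.8950

For an AR(p) model X_t = c + sum_i phi_i X_{t-i} + eps_t, the
one-step-ahead conditional mean is
  E[X_{t+1} | X_t, ...] = c + sum_i phi_i X_{t+1-i}.
Substitute known values:
  E[X_{t+1} | ...] = (0.079) * (6) + (0.203) * (7)
                   = 1.8950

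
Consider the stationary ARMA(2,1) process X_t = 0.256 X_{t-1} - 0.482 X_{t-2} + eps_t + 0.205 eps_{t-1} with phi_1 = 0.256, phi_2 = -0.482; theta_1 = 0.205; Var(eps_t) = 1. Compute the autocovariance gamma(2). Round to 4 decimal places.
\gamma(2) = -0.6187

Multiply the model equation by X_{t-k} and take expectations. With theta_0 = psi_0 = 1 and psi_j the MA(infinity) weights, this gives
  gamma(k) - sum_i phi_i gamma(k-i) = c_k,
  c_k = sigma^2 * sum_{j=k..q} theta_j psi_{j-k}   (c_k = 0 for k > q),
using gamma(-m) = gamma(m).
psi-weights needed (psi_j = theta_j + sum_i phi_i psi_{j-i}):
  psi_1 = theta_1 + phi_1 = 0.205 + (0.256) = 0.461
Right-hand sides:
  c_0 = sigma^2 (1 + theta_1 psi_1) = 1 * (1 + (0.205)(0.461)) = 1 * 1.094505 = 1.094505
  c_1 = sigma^2 theta_1 = 1 * (0.205) = 0.205
  c_2 = 0
Equations for k = 0, 1, 2 (AR order 2, c_2 = 0):
  (E0) gamma(0) = phi_1 gamma(1) + phi_2 gamma(2) + c_0
  (E1) gamma(1) = phi_1 gamma(0) + phi_2 gamma(1) + c_1
  (E2) gamma(2) = phi_1 gamma(1) + phi_2 gamma(0)
From (E1): gamma(1) = A gamma(0) + B with
  A = phi_1 / (1 - phi_2) = 0.256 / 1.482 = 0.17274,   B = c_1 / (1 - phi_2) = 0.205 / 1.482 = 0.138327.
Insert (E2) into (E0): gamma(0) (1 - phi_2^2) = phi_1 (1 + phi_2) gamma(1) + c_0.
  phi_1 (1 + phi_2) = (0.256)(0.518) = 0.132608,   1 - phi_2^2 = 0.767676.
Replace gamma(1) by A gamma(0) + B and collect gamma(0):
  gamma(0) [0.767676 - (0.132608)(0.17274)] = (0.132608)(0.138327) + 1.094505
  gamma(0) * 0.744769 = 1.112848
  gamma(0) = 1.112848 / 0.744769 = 1.494219.
  gamma(1) = A gamma(0) + B = (0.17274)(1.494219) + (0.138327) = 0.396437.
  gamma(2) = phi_1 gamma(1) + phi_2 gamma(0) = (0.256)(0.396437) + (-0.482)(1.494219) = -0.618725.
Therefore gamma(2) = -0.6187 (to 4 decimal places).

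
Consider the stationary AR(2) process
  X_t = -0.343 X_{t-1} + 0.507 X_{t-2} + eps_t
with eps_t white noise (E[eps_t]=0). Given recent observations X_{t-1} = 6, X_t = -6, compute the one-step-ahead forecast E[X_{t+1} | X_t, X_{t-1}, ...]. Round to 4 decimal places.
E[X_{t+1} \mid \mathcal F_t] = 5.1000

For an AR(p) model X_t = c + sum_i phi_i X_{t-i} + eps_t, the
one-step-ahead conditional mean is
  E[X_{t+1} | X_t, ...] = c + sum_i phi_i X_{t+1-i}.
Substitute known values:
  E[X_{t+1} | ...] = (-0.343) * (-6) + (0.507) * (6)
                   = 5.1000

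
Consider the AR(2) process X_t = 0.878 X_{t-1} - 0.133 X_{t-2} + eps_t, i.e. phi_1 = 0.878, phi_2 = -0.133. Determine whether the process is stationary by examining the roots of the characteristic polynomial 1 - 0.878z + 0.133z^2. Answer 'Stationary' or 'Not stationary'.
\text{Stationary}

The AR(p) characteristic polynomial is P(z) = 1 - 0.878z + 0.133z^2.
Stationarity requires all roots to lie outside the unit circle, i.e. |z| > 1 for every root.
Set 1 + (-0.878) z + (0.133) z^2 = 0, i.e. a z^2 + b z + c = 0 with a = 0.133, b = -0.878, c = 1.
Discriminant D = b^2 - 4ac = (-0.878)^2 - 4*(0.133)*1 = 0.770884 - (0.532) = 0.238884.
D >= 0, so the roots are real: z = (-b +/- sqrt(D)) / (2a) = (0.878 +/- 0.488758) / (0.266).
  z_1 = (0.878 + 0.488758) / (0.266) = 5.1382,   |z_1| = 5.1382.
  z_2 = (0.878 - 0.488758) / (0.266) = 1.4633,   |z_2| = 1.4633.
Moduli of all roots: 5.1382, 1.4633.
All moduli strictly greater than 1? Yes.
Verdict: Stationary.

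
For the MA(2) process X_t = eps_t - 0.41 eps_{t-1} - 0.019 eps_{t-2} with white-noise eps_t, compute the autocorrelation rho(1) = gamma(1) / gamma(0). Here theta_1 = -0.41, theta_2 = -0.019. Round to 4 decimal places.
\rho(1) = -0.3442

For an MA(q) process with theta_0 = 1, the autocovariance is
  gamma(k) = sigma^2 * sum_{i=0..q-k} theta_i * theta_{i+k},
and rho(k) = gamma(k) / gamma(0). Sigma^2 cancels.
  numerator   = (1)*(-0.41) + (-0.41)*(-0.019) = -0.40221.
  denominator = (1)^2 + (-0.41)^2 + (-0.019)^2 = 1.168461.
  rho(1) = -0.40221 / 1.168461 = -0.3442.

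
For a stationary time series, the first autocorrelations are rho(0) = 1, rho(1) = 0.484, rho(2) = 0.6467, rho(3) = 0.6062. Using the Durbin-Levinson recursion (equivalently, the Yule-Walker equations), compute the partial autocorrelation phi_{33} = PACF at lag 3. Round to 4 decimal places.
\phi_{33} = 0.3699

The PACF at lag k is phi_{kk}, the last component of the solution
to the Yule-Walker system G_k phi = r_k where
  (G_k)_{ij} = rho(|i - j|), (r_k)_i = rho(i), i,j = 1..k.
Equivalently, Durbin-Levinson gives phi_{kk} iteratively:
  phi_{11} = rho(1)
  phi_{kk} = [rho(k) - sum_{j=1..k-1} phi_{k-1,j} rho(k-j)]
            / [1 - sum_{j=1..k-1} phi_{k-1,j} rho(j)],
  phi_{k,j} = phi_{k-1,j} - phi_{kk} phi_{k-1,k-j},  j = 1..k-1.
Step k = 1:
  phi_11 = rho(1) = 0.484.
Step k = 2:
  phi_22 = [rho(2) - phi_11 rho(1)] / [1 - phi_11 rho(1)] = [0.6467 - (0.484)(0.484)] / [1 - (0.484)(0.484)]
         = 0.412444 / 0.765744 = 0.538619.
  Update: phi_21 = phi_11 - phi_22 phi_11 = 0.484 - (0.538619)(0.484) = 0.223309.
Step k = 3:
  phi_33 = [rho(3) - phi_21 rho(2) - phi_22 rho(1)] / [1 - phi_21 rho(1) - phi_22 rho(2)]
    numerator   = 0.6062 - (0.223309)(0.6467) - (0.538619)(0.484) = 0.20109492
    denominator = 1 - (0.223309)(0.484) - (0.538619)(0.6467) = 0.54359397
  phi_33 = 0.20109492 / 0.54359397 = 0.3699.
Therefore phi_{33} = 0.3699.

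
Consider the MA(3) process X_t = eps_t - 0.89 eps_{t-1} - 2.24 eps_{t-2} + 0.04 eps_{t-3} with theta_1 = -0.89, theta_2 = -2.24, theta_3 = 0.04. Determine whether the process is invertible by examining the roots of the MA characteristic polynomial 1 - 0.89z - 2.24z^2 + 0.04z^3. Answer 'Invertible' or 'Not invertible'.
\text{Not invertible}

The MA(q) characteristic polynomial is P(z) = 1 - 0.89z - 2.24z^2 + 0.04z^3.
Invertibility requires all roots to lie outside the unit circle, i.e. |z| > 1 for every root.
Degree 3: look for a simple real root z0 first, then factor out (1 - z/z0) and solve the remaining quadratic.
Testing z0 = 0.5: P(0.5) = 1 + (-0.89)(0.5) + (-2.24)(0.5)^2 + (0.04)(0.5)^3
  = 1 + (-0.445) + (-0.56) + (0.005) = 0.  So z_0 = 0.5 is a root, |z_0| = 0.5.
Divide out the factor (1 - 2 z) = (1 - z/z0) (since 1/z0 = 2):
  P(z) = (1 - 2 z)(1 + (1.11) z + (-0.02) z^2)
  [check: z-coef 1.11 - (2) = -0.89; z^2-coef -0.02 - (2)(1.11) = -2.24; z^3-coef -(2)(-0.02) = 0.04.]
Remaining roots from the quadratic factor 1 + (1.11) z + (-0.02) z^2:
  Set 1 + (1.11) z + (-0.02) z^2 = 0, i.e. a z^2 + b z + c = 0 with a = -0.02, b = 1.11, c = 1.
  Discriminant D = b^2 - 4ac = (1.11)^2 - 4*(-0.02)*1 = 1.2321 - (-0.08) = 1.3121.
  D >= 0, so the roots are real: z = (-b +/- sqrt(D)) / (2a) = (-1.11 +/- 1.145469) / (-0.04).
    z_1 = (-1.11 + 1.145469) / (-0.04) = -0.8867,   |z_1| = 0.8867.
    z_2 = (-1.11 - 1.145469) / (-0.04) = 56.3867,   |z_2| = 56.3867.
Moduli of all roots: 0.5000, 0.8867, 56.3867.
All moduli strictly greater than 1? No.
Verdict: Not invertible.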